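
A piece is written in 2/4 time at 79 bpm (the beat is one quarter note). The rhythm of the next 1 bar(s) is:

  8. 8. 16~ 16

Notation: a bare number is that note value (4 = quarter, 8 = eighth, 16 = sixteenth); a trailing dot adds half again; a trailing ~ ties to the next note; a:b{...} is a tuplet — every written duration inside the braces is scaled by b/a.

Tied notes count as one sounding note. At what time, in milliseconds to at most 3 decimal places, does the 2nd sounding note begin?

note 2 onset = 3/4b = 569.62ms

1. 0.0ms @ 0 + 569.62ms (3/4)
2. 569.62ms @ 3/4 + 569.62ms (3/4)
3. 1139.241ms @ 3/2 + 379.747ms (1/2)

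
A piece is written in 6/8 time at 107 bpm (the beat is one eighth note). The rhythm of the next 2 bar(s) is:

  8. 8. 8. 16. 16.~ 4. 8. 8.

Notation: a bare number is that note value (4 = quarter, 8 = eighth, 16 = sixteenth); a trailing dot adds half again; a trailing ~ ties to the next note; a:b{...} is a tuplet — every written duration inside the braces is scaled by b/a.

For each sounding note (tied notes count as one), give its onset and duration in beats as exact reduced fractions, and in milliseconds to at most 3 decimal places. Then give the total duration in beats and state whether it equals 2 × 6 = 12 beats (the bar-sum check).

1) 0.0ms=0b +841.121ms=3/2b
2) 841.121ms=3/2b +841.121ms=3/2b
3) 1682.243ms=3b +841.121ms=3/2b
4) 2523.364ms=9/2b +420.561ms=3/4b
5) 2943.925ms=21/4b +2102.804ms=15/4b
6) 5046.729ms=9b +841.121ms=3/2b
7) 5887.85ms=21/2b +841.121ms=3/2b
Σ=12b of 12 (107bpm 6/8) — PASS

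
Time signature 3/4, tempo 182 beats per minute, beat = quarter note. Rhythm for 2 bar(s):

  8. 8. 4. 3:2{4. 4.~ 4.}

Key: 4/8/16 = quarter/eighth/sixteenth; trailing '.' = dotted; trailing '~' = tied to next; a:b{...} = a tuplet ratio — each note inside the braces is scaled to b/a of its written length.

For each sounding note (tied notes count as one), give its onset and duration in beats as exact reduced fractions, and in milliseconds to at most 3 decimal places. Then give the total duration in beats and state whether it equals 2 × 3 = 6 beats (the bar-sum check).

1) 0.0ms=0b +247.253ms=3/4b
2) 247.253ms=3/4b +247.253ms=3/4b
3) 494.505ms=3/2b +494.505ms=3/2b
4) 989.011ms=3b +329.67ms=1b
5) 1318.681ms=4b +659.341ms=2b
Σ=6b of 6 (182bpm 3/4) — PASS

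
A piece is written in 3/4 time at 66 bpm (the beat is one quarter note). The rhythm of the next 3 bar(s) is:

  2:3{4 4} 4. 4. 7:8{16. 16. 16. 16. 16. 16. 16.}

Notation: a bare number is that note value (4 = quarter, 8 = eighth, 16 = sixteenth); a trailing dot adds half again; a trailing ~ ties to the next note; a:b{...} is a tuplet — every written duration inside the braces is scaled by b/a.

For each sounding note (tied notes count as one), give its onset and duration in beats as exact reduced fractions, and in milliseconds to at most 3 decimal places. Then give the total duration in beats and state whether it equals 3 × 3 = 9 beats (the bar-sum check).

1) 0.0ms=0b +1363.636ms=3/2b
2) 1363.636ms=3/2b +1363.636ms=3/2b
3) 2727.273ms=3b +1363.636ms=3/2b
4) 4090.909ms=9/2b +1363.636ms=3/2b
5) 5454.545ms=6b +389.61ms=3/7b
6) 5844.156ms=45/7b +389.61ms=3/7b
7) 6233.766ms=48/7b +389.61ms=3/7b
8) 6623.377ms=51/7b +389.61ms=3/7b
9) 7012.987ms=54/7b +389.61ms=3/7b
10) 7402.597ms=57/7b +389.61ms=3/7b
11) 7792.208ms=60/7b +389.61ms=3/7b
Σ=9b of 9 (66bpm 3/4) — PASS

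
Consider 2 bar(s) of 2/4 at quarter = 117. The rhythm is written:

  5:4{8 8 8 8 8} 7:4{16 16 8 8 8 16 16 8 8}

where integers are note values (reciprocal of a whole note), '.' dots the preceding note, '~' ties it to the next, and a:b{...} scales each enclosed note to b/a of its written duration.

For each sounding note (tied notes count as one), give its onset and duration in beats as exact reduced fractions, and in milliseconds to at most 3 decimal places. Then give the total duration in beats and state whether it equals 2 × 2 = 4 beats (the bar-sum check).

1) 0.0ms=0b +205.128ms=2/5b
2) 205.128ms=2/5b +205.128ms=2/5b
3) 410.256ms=4/5b +205.128ms=2/5b
4) 615.385ms=6/5b +205.128ms=2/5b
5) 820.513ms=8/5b +205.128ms=2/5b
6) 1025.641ms=2b +73.26ms=1/7b
7) 1098.901ms=15/7b +73.26ms=1/7b
8) 1172.161ms=16/7b +146.52ms=2/7b
9) 1318.681ms=18/7b +146.52ms=2/7b
10) 1465.201ms=20/7b +146.52ms=2/7b
11) 1611.722ms=22/7b +73.26ms=1/7b
12) 1684.982ms=23/7b +73.26ms=1/7b
13) 1758.242ms=24/7b +146.52ms=2/7b
14) 1904.762ms=26/7b +146.52ms=2/7b
Σ=4b of 4 (117bpm 2/4) — PASS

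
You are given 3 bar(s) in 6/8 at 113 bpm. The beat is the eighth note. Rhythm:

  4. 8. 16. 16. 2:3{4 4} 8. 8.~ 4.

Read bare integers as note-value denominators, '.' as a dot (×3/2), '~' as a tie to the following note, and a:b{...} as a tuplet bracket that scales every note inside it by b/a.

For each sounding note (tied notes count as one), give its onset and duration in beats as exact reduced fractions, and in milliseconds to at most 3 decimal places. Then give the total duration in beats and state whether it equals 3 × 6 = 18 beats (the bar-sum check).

1) 0.0ms=0b +1592.92ms=3b
2) 1592.92ms=3b +796.46ms=3/2b
3) 2389.381ms=9/2b +398.23ms=3/4b
4) 2787.611ms=21/4b +398.23ms=3/4b
5) 3185.841ms=6b +1592.92ms=3b
6) 4778.761ms=9b +1592.92ms=3b
7) 6371.681ms=12b +796.46ms=3/2b
8) 7168.142ms=27/2b +2389.381ms=9/2b
Σ=18b of 18 (113bpm 6/8) — PASS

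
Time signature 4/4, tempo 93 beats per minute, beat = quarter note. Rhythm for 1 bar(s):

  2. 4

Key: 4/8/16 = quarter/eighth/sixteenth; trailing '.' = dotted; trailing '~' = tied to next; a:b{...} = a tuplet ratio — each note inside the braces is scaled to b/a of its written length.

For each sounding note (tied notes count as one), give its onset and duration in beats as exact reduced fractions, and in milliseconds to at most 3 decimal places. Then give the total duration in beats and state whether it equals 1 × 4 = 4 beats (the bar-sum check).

1) 0.0ms=0b +1935.484ms=3b
2) 1935.484ms=3b +645.161ms=1b
Σ=4b of 4 (93bpm 4/4) — PASS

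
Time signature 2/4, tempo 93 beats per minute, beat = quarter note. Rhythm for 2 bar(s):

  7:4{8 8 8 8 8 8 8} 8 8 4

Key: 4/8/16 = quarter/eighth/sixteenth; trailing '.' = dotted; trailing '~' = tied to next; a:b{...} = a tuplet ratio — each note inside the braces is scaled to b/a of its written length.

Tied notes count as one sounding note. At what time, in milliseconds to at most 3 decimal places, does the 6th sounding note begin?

note 6 onset = 10/7b = 921.659ms

1. 0.0ms @ 0 + 184.332ms (2/7)
2. 184.332ms @ 2/7 + 184.332ms (2/7)
3. 368.664ms @ 4/7 + 184.332ms (2/7)
4. 552.995ms @ 6/7 + 184.332ms (2/7)
5. 737.327ms @ 8/7 + 184.332ms (2/7)
6. 921.659ms @ 10/7 + 184.332ms (2/7)
7. 1105.991ms @ 12/7 + 184.332ms (2/7)
8. 1290.323ms @ 2 + 322.581ms (1/2)
9. 1612.903ms @ 5/2 + 322.581ms (1/2)
10. 1935.484ms @ 3 + 645.161ms (1)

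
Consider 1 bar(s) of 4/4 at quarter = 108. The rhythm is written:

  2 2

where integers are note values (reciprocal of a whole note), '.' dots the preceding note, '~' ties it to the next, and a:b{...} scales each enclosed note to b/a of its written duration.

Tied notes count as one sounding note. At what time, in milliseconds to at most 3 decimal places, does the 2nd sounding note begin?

1. 0.0ms @ 0 + 1111.111ms (2)
2. 1111.111ms @ 2 + 1111.111ms (2)

note 2 onset = 2b = 1111.111ms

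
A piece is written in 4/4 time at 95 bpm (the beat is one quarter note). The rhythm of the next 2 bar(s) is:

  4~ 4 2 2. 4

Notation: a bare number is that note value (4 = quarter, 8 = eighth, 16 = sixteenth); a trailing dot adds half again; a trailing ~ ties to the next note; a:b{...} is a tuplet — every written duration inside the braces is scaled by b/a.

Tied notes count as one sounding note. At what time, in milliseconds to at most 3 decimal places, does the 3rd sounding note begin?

1. 0.0ms @ 0 + 1263.158ms (2)
2. 1263.158ms @ 2 + 1263.158ms (2)
3. 2526.316ms @ 4 + 1894.737ms (3)
4. 4421.053ms @ 7 + 631.579ms (1)

note 3 onset = 4b = 2526.316ms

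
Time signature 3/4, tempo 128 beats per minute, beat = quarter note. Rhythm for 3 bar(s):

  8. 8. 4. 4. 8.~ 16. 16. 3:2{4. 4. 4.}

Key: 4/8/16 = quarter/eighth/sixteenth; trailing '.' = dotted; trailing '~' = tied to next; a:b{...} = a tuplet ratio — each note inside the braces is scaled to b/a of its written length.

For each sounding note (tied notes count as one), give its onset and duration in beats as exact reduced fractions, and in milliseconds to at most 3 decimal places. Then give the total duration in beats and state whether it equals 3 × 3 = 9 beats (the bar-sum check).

1) 0.0ms=0b +351.562ms=3/4b
2) 351.562ms=3/4b +351.562ms=3/4b
3) 703.125ms=3/2b +703.125ms=3/2b
4) 1406.25ms=3b +703.125ms=3/2b
5) 2109.375ms=9/2b +527.344ms=9/8b
6) 2636.719ms=45/8b +175.781ms=3/8b
7) 2812.5ms=6b +468.75ms=1b
8) 3281.25ms=7b +468.75ms=1b
9) 3750.0ms=8b +468.75ms=1b
Σ=9b of 9 (128bpm 3/4) — PASS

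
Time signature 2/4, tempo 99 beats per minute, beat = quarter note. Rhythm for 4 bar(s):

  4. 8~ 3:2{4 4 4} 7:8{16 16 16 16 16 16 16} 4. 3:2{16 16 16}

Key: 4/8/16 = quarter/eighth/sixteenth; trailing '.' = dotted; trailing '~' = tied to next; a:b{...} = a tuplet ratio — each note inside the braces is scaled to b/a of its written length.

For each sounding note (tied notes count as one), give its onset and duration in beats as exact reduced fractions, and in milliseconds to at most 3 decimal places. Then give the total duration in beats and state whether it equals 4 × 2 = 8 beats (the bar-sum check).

1) 0.0ms=0b +909.091ms=3/2b
2) 909.091ms=3/2b +707.071ms=7/6b
3) 1616.162ms=8/3b +404.04ms=2/3b
4) 2020.202ms=10/3b +404.04ms=2/3b
5) 2424.242ms=4b +173.16ms=2/7b
6) 2597.403ms=30/7b +173.16ms=2/7b
7) 2770.563ms=32/7b +173.16ms=2/7b
8) 2943.723ms=34/7b +173.16ms=2/7b
9) 3116.883ms=36/7b +173.16ms=2/7b
10) 3290.043ms=38/7b +173.16ms=2/7b
11) 3463.203ms=40/7b +173.16ms=2/7b
12) 3636.364ms=6b +909.091ms=3/2b
13) 4545.455ms=15/2b +101.01ms=1/6b
14) 4646.465ms=23/3b +101.01ms=1/6b
15) 4747.475ms=47/6b +101.01ms=1/6b
Σ=8b of 8 (99bpm 2/4) — PASS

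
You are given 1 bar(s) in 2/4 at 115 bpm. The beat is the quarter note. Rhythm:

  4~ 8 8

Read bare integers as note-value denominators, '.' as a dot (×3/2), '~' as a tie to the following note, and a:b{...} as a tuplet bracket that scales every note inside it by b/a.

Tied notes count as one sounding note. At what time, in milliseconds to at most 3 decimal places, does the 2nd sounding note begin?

1. 0.0ms @ 0 + 782.609ms (3/2)
2. 782.609ms @ 3/2 + 260.87ms (1/2)

note 2 onset = 3/2b = 782.609ms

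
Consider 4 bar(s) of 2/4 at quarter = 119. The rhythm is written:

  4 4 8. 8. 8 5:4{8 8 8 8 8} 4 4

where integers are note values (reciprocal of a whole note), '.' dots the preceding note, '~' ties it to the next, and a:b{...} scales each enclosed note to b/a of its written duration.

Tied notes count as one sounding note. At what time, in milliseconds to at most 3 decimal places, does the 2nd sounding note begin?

note 2 onset = 1b = 504.202ms

1. 0.0ms @ 0 + 504.202ms (1)
2. 504.202ms @ 1 + 504.202ms (1)
3. 1008.403ms @ 2 + 378.151ms (3/4)
4. 1386.555ms @ 11/4 + 378.151ms (3/4)
5. 1764.706ms @ 7/2 + 252.101ms (1/2)
6. 2016.807ms @ 4 + 201.681ms (2/5)
7. 2218.487ms @ 22/5 + 201.681ms (2/5)
8. 2420.168ms @ 24/5 + 201.681ms (2/5)
9. 2621.849ms @ 26/5 + 201.681ms (2/5)
10. 2823.529ms @ 28/5 + 201.681ms (2/5)
11. 3025.21ms @ 6 + 504.202ms (1)
12. 3529.412ms @ 7 + 504.202ms (1)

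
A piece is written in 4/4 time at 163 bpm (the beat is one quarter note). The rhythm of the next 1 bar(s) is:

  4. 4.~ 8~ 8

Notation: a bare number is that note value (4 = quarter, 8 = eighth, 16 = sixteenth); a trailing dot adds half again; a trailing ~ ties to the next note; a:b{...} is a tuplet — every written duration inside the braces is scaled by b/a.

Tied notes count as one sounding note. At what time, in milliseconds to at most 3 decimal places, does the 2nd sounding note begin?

note 2 onset = 3/2b = 552.147ms

1. 0.0ms @ 0 + 552.147ms (3/2)
2. 552.147ms @ 3/2 + 920.245ms (5/2)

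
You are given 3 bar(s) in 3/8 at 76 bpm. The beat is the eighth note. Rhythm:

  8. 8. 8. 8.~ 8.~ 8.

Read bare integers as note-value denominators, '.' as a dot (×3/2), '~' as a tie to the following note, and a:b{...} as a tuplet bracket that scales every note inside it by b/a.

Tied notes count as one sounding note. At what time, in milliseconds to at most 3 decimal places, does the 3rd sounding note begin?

note 3 onset = 3b = 2368.421ms

1. 0.0ms @ 0 + 1184.211ms (3/2)
2. 1184.211ms @ 3/2 + 1184.211ms (3/2)
3. 2368.421ms @ 3 + 1184.211ms (3/2)
4. 3552.632ms @ 9/2 + 3552.632ms (9/2)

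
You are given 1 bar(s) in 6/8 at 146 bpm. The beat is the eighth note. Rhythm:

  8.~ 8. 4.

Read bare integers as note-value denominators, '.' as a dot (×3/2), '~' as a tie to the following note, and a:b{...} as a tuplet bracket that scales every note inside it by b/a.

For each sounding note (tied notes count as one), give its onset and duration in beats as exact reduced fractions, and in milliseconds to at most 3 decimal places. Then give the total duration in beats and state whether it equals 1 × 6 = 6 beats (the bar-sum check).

1) 0.0ms=0b +1232.877ms=3b
2) 1232.877ms=3b +1232.877ms=3b
Σ=6b of 6 (146bpm 6/8) — PASS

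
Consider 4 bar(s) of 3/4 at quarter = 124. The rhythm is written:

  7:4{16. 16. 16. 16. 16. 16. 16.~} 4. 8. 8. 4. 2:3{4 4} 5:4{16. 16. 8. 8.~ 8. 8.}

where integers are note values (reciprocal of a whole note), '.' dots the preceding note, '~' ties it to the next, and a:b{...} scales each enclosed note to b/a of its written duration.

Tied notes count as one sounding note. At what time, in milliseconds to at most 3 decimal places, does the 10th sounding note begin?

note 10 onset = 9/2b = 2177.419ms

1. 0.0ms @ 0 + 103.687ms (3/14)
2. 103.687ms @ 3/14 + 103.687ms (3/14)
3. 207.373ms @ 3/7 + 103.687ms (3/14)
4. 311.06ms @ 9/14 + 103.687ms (3/14)
5. 414.747ms @ 6/7 + 103.687ms (3/14)
6. 518.433ms @ 15/14 + 103.687ms (3/14)
7. 622.12ms @ 9/7 + 829.493ms (12/7)
8. 1451.613ms @ 3 + 362.903ms (3/4)
9. 1814.516ms @ 15/4 + 362.903ms (3/4)
10. 2177.419ms @ 9/2 + 725.806ms (3/2)
11. 2903.226ms @ 6 + 725.806ms (3/2)
12. 3629.032ms @ 15/2 + 725.806ms (3/2)
13. 4354.839ms @ 9 + 145.161ms (3/10)
14. 4500.0ms @ 93/10 + 145.161ms (3/10)
15. 4645.161ms @ 48/5 + 290.323ms (3/5)
16. 4935.484ms @ 51/5 + 580.645ms (6/5)
17. 5516.129ms @ 57/5 + 290.323ms (3/5)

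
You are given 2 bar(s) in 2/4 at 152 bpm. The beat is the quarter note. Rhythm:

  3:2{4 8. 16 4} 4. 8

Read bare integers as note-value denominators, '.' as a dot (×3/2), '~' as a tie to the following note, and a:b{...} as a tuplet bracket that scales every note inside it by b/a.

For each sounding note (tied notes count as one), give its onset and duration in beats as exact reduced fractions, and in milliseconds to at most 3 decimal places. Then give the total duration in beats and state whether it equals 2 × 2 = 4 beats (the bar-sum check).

1) 0.0ms=0b +263.158ms=2/3b
2) 263.158ms=2/3b +197.368ms=1/2b
3) 460.526ms=7/6b +65.789ms=1/6b
4) 526.316ms=4/3b +263.158ms=2/3b
5) 789.474ms=2b +592.105ms=3/2b
6) 1381.579ms=7/2b +197.368ms=1/2b
Σ=4b of 4 (152bpm 2/4) — PASS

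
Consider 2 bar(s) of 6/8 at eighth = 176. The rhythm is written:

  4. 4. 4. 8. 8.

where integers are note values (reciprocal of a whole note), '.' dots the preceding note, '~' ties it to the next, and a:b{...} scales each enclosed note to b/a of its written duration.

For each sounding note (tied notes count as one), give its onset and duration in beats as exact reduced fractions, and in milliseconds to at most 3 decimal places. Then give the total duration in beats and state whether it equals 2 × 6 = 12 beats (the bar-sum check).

1) 0.0ms=0b +1022.727ms=3b
2) 1022.727ms=3b +1022.727ms=3b
3) 2045.455ms=6b +1022.727ms=3b
4) 3068.182ms=9b +511.364ms=3/2b
5) 3579.545ms=21/2b +511.364ms=3/2b
Σ=12b of 12 (176bpm 6/8) — PASS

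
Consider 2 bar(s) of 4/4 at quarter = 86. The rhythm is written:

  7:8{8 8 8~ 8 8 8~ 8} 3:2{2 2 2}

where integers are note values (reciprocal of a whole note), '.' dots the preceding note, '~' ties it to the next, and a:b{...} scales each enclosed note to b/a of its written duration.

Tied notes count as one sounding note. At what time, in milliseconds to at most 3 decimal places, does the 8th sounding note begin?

1. 0.0ms @ 0 + 398.671ms (4/7)
2. 398.671ms @ 4/7 + 398.671ms (4/7)
3. 797.342ms @ 8/7 + 797.342ms (8/7)
4. 1594.684ms @ 16/7 + 398.671ms (4/7)
5. 1993.355ms @ 20/7 + 797.342ms (8/7)
6. 2790.698ms @ 4 + 930.233ms (4/3)
7. 3720.93ms @ 16/3 + 930.233ms (4/3)
8. 4651.163ms @ 20/3 + 930.233ms (4/3)

note 8 onset = 20/3b = 4651.163ms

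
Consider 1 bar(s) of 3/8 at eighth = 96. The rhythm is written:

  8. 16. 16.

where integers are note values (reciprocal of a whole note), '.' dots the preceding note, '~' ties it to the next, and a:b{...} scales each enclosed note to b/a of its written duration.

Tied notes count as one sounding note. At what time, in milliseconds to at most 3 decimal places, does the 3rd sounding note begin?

note 3 onset = 9/4b = 1406.25ms

1. 0.0ms @ 0 + 937.5ms (3/2)
2. 937.5ms @ 3/2 + 468.75ms (3/4)
3. 1406.25ms @ 9/4 + 468.75ms (3/4)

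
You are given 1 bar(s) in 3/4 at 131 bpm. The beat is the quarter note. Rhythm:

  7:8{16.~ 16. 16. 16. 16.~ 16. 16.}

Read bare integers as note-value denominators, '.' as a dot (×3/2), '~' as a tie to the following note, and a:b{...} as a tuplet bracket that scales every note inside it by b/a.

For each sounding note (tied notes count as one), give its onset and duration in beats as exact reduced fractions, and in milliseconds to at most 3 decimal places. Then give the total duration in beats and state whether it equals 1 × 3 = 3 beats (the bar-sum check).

1) 0.0ms=0b +392.585ms=6/7b
2) 392.585ms=6/7b +196.292ms=3/7b
3) 588.877ms=9/7b +196.292ms=3/7b
4) 785.169ms=12/7b +392.585ms=6/7b
5) 1177.754ms=18/7b +196.292ms=3/7b
Σ=3b of 3 (131bpm 3/4) — PASS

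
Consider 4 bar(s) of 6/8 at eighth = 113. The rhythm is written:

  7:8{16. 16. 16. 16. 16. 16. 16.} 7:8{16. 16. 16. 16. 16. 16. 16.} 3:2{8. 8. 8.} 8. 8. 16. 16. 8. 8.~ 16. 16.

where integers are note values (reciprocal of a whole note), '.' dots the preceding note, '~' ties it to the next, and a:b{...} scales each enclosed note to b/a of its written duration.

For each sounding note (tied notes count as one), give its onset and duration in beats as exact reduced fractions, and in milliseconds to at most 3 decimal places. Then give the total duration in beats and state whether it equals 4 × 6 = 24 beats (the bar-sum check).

1) 0.0ms=0b +455.12ms=6/7b
2) 455.12ms=6/7b +455.12ms=6/7b
3) 910.24ms=12/7b +455.12ms=6/7b
4) 1365.36ms=18/7b +455.12ms=6/7b
5) 1820.48ms=24/7b +455.12ms=6/7b
6) 2275.601ms=30/7b +455.12ms=6/7b
7) 2730.721ms=36/7b +455.12ms=6/7b
8) 3185.841ms=6b +455.12ms=6/7b
9) 3640.961ms=48/7b +455.12ms=6/7b
10) 4096.081ms=54/7b +455.12ms=6/7b
11) 4551.201ms=60/7b +455.12ms=6/7b
12) 5006.321ms=66/7b +455.12ms=6/7b
13) 5461.441ms=72/7b +455.12ms=6/7b
14) 5916.561ms=78/7b +455.12ms=6/7b
15) 6371.681ms=12b +530.973ms=1b
16) 6902.655ms=13b +530.973ms=1b
17) 7433.628ms=14b +530.973ms=1b
18) 7964.602ms=15b +796.46ms=3/2b
19) 8761.062ms=33/2b +796.46ms=3/2b
20) 9557.522ms=18b +398.23ms=3/4b
21) 9955.752ms=75/4b +398.23ms=3/4b
22) 10353.982ms=39/2b +796.46ms=3/2b
23) 11150.442ms=21b +1194.69ms=9/4b
24) 12345.133ms=93/4b +398.23ms=3/4b
Σ=24b of 24 (113bpm 6/8) — PASS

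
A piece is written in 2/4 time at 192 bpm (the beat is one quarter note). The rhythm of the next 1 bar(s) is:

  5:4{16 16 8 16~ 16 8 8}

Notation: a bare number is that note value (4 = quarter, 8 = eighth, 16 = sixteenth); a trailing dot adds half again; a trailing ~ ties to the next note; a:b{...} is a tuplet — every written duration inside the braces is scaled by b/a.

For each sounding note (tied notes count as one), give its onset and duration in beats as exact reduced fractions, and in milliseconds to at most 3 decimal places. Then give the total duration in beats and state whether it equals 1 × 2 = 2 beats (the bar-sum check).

1) 0.0ms=0b +62.5ms=1/5b
2) 62.5ms=1/5b +62.5ms=1/5b
3) 125.0ms=2/5b +125.0ms=2/5b
4) 250.0ms=4/5b +125.0ms=2/5b
5) 375.0ms=6/5b +125.0ms=2/5b
6) 500.0ms=8/5b +125.0ms=2/5b
Σ=2b of 2 (192bpm 2/4) — PASS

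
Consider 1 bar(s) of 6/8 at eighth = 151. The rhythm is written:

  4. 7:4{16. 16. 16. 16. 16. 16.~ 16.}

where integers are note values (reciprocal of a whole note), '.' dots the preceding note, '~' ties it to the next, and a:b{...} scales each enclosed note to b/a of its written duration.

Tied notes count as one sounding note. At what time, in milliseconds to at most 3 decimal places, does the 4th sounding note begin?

1. 0.0ms @ 0 + 1192.053ms (3)
2. 1192.053ms @ 3 + 170.293ms (3/7)
3. 1362.346ms @ 24/7 + 170.293ms (3/7)
4. 1532.64ms @ 27/7 + 170.293ms (3/7)
5. 1702.933ms @ 30/7 + 170.293ms (3/7)
6. 1873.226ms @ 33/7 + 170.293ms (3/7)
7. 2043.519ms @ 36/7 + 340.587ms (6/7)

note 4 onset = 27/7b = 1532.64ms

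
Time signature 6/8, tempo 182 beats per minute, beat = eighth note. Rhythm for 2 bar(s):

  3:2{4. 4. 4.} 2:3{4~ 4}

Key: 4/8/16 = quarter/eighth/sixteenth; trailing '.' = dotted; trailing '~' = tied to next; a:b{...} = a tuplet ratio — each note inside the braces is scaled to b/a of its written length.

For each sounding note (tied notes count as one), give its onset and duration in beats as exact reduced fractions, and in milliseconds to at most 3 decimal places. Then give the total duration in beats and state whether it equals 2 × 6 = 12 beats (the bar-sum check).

1) 0.0ms=0b +659.341ms=2b
2) 659.341ms=2b +659.341ms=2b
3) 1318.681ms=4b +659.341ms=2b
4) 1978.022ms=6b +1978.022ms=6b
Σ=12b of 12 (182bpm 6/8) — PASS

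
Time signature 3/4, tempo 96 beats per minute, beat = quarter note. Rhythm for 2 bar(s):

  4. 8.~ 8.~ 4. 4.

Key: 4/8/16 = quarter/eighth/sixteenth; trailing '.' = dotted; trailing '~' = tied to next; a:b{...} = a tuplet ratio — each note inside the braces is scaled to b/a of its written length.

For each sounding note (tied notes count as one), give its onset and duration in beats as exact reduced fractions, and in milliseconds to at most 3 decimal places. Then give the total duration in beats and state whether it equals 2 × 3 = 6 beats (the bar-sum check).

1) 0.0ms=0b +937.5ms=3/2b
2) 937.5ms=3/2b +1875.0ms=3b
3) 2812.5ms=9/2b +937.5ms=3/2b
Σ=6b of 6 (96bpm 3/4) — PASS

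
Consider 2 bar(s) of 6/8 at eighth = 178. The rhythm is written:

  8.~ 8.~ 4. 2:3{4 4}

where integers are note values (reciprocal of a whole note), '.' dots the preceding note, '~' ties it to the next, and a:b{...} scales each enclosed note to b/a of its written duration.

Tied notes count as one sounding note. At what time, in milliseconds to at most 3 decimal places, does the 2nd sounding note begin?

note 2 onset = 6b = 2022.472ms

1. 0.0ms @ 0 + 2022.472ms (6)
2. 2022.472ms @ 6 + 1011.236ms (3)
3. 3033.708ms @ 9 + 1011.236ms (3)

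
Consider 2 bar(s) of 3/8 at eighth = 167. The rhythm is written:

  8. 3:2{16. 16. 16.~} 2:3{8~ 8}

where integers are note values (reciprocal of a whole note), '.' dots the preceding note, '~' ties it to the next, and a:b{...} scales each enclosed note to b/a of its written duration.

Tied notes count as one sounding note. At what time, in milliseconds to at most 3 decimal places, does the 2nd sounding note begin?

note 2 onset = 3/2b = 538.922ms

1. 0.0ms @ 0 + 538.922ms (3/2)
2. 538.922ms @ 3/2 + 179.641ms (1/2)
3. 718.563ms @ 2 + 179.641ms (1/2)
4. 898.204ms @ 5/2 + 1257.485ms (7/2)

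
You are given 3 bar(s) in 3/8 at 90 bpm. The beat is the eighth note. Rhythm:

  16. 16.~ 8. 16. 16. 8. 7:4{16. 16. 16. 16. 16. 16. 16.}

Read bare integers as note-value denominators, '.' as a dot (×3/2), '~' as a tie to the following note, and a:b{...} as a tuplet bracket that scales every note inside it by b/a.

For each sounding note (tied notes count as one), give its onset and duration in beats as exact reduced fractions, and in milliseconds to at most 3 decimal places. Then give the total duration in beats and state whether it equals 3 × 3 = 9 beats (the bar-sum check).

1) 0.0ms=0b +500.0ms=3/4b
2) 500.0ms=3/4b +1500.0ms=9/4b
3) 2000.0ms=3b +500.0ms=3/4b
4) 2500.0ms=15/4b +500.0ms=3/4b
5) 3000.0ms=9/2b +1000.0ms=3/2b
6) 4000.0ms=6b +285.714ms=3/7b
7) 4285.714ms=45/7b +285.714ms=3/7b
8) 4571.429ms=48/7b +285.714ms=3/7b
9) 4857.143ms=51/7b +285.714ms=3/7b
10) 5142.857ms=54/7b +285.714ms=3/7b
11) 5428.571ms=57/7b +285.714ms=3/7b
12) 5714.286ms=60/7b +285.714ms=3/7b
Σ=9b of 9 (90bpm 3/8) — PASS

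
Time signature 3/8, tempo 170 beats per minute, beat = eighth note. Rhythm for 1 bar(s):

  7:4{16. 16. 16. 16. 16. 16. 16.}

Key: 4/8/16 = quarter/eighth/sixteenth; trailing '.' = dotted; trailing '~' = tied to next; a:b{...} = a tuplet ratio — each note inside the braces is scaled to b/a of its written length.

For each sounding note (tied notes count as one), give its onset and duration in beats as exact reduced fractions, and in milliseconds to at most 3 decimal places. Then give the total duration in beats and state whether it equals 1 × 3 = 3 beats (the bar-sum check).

1) 0.0ms=0b +151.261ms=3/7b
2) 151.261ms=3/7b +151.261ms=3/7b
3) 302.521ms=6/7b +151.261ms=3/7b
4) 453.782ms=9/7b +151.261ms=3/7b
5) 605.042ms=12/7b +151.261ms=3/7b
6) 756.303ms=15/7b +151.261ms=3/7b
7) 907.563ms=18/7b +151.261ms=3/7b
Σ=3b of 3 (170bpm 3/8) — PASS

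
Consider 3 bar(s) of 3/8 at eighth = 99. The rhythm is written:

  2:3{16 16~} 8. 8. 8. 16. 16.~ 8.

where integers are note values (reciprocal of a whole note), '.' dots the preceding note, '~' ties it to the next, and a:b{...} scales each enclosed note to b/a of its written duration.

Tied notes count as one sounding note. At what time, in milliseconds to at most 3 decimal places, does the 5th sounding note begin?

1. 0.0ms @ 0 + 454.545ms (3/4)
2. 454.545ms @ 3/4 + 1363.636ms (9/4)
3. 1818.182ms @ 3 + 909.091ms (3/2)
4. 2727.273ms @ 9/2 + 909.091ms (3/2)
5. 3636.364ms @ 6 + 454.545ms (3/4)
6. 4090.909ms @ 27/4 + 1363.636ms (9/4)

note 5 onset = 6b = 3636.364ms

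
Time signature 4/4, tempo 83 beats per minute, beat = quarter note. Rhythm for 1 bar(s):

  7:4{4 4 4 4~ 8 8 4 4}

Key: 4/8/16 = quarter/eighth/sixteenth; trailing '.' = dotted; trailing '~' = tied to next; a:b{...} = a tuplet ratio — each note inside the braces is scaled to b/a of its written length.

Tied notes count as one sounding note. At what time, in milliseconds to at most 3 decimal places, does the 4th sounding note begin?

note 4 onset = 12/7b = 1239.243ms

1. 0.0ms @ 0 + 413.081ms (4/7)
2. 413.081ms @ 4/7 + 413.081ms (4/7)
3. 826.162ms @ 8/7 + 413.081ms (4/7)
4. 1239.243ms @ 12/7 + 619.621ms (6/7)
5. 1858.864ms @ 18/7 + 206.54ms (2/7)
6. 2065.404ms @ 20/7 + 413.081ms (4/7)
7. 2478.485ms @ 24/7 + 413.081ms (4/7)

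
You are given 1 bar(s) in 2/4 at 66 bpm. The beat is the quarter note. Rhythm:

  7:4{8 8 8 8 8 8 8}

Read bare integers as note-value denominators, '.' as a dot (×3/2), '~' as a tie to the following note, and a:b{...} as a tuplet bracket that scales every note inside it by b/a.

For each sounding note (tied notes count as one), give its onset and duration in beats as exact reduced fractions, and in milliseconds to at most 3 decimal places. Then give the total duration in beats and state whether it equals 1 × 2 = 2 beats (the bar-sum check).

1) 0.0ms=0b +259.74ms=2/7b
2) 259.74ms=2/7b +259.74ms=2/7b
3) 519.481ms=4/7b +259.74ms=2/7b
4) 779.221ms=6/7b +259.74ms=2/7b
5) 1038.961ms=8/7b +259.74ms=2/7b
6) 1298.701ms=10/7b +259.74ms=2/7b
7) 1558.442ms=12/7b +259.74ms=2/7b
Σ=2b of 2 (66bpm 2/4) — PASS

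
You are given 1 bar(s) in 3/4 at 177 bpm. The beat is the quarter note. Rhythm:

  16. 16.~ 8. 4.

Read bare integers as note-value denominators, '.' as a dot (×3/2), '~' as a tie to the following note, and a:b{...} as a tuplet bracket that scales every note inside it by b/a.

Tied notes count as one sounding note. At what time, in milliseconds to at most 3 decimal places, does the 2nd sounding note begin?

note 2 onset = 3/8b = 127.119ms

1. 0.0ms @ 0 + 127.119ms (3/8)
2. 127.119ms @ 3/8 + 381.356ms (9/8)
3. 508.475ms @ 3/2 + 508.475ms (3/2)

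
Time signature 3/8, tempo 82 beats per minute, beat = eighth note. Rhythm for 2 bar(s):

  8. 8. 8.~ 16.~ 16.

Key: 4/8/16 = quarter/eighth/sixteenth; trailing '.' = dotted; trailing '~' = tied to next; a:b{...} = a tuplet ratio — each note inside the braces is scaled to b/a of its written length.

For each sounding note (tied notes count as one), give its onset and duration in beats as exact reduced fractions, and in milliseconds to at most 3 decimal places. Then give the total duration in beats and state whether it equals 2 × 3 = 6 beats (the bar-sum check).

1) 0.0ms=0b +1097.561ms=3/2b
2) 1097.561ms=3/2b +1097.561ms=3/2b
3) 2195.122ms=3b +2195.122ms=3b
Σ=6b of 6 (82bpm 3/8) — PASS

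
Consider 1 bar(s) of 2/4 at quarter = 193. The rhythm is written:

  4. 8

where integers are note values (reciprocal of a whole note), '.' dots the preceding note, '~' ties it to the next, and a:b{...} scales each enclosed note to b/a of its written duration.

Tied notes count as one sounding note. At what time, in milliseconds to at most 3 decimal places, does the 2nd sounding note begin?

note 2 onset = 3/2b = 466.321ms

1. 0.0ms @ 0 + 466.321ms (3/2)
2. 466.321ms @ 3/2 + 155.44ms (1/2)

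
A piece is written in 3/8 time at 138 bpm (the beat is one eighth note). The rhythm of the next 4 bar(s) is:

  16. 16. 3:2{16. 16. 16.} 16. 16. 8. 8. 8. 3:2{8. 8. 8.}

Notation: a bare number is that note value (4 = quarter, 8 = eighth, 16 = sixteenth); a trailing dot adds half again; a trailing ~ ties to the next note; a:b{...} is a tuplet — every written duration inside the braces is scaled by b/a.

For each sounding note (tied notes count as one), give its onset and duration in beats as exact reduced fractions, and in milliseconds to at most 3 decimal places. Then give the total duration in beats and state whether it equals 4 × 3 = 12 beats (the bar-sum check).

1) 0.0ms=0b +326.087ms=3/4b
2) 326.087ms=3/4b +326.087ms=3/4b
3) 652.174ms=3/2b +217.391ms=1/2b
4) 869.565ms=2b +217.391ms=1/2b
5) 1086.957ms=5/2b +217.391ms=1/2b
6) 1304.348ms=3b +326.087ms=3/4b
7) 1630.435ms=15/4b +326.087ms=3/4b
8) 1956.522ms=9/2b +652.174ms=3/2b
9) 2608.696ms=6b +652.174ms=3/2b
10) 3260.87ms=15/2b +652.174ms=3/2b
11) 3913.043ms=9b +434.783ms=1b
12) 4347.826ms=10b +434.783ms=1b
13) 4782.609ms=11b +434.783ms=1b
Σ=12b of 12 (138bpm 3/8) — PASS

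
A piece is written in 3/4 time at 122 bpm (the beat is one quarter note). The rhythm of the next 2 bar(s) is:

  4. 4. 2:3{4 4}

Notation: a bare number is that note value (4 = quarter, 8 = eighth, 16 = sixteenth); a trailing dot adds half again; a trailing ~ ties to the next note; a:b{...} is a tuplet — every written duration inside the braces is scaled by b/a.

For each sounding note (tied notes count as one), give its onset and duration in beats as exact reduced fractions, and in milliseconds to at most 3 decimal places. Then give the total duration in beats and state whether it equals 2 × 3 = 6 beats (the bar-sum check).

1) 0.0ms=0b +737.705ms=3/2b
2) 737.705ms=3/2b +737.705ms=3/2b
3) 1475.41ms=3b +737.705ms=3/2b
4) 2213.115ms=9/2b +737.705ms=3/2b
Σ=6b of 6 (122bpm 3/4) — PASS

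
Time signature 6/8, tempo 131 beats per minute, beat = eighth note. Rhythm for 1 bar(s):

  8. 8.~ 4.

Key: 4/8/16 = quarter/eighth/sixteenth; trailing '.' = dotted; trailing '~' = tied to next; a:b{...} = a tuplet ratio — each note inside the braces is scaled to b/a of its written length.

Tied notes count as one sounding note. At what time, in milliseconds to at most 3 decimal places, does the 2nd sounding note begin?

1. 0.0ms @ 0 + 687.023ms (3/2)
2. 687.023ms @ 3/2 + 2061.069ms (9/2)

note 2 onset = 3/2b = 687.023ms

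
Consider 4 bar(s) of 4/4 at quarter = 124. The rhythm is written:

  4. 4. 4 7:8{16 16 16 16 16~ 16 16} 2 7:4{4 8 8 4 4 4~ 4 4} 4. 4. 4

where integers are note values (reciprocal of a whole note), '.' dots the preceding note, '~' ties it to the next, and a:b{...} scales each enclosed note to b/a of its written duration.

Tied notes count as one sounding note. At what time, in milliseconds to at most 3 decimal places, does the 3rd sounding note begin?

1. 0.0ms @ 0 + 725.806ms (3/2)
2. 725.806ms @ 3/2 + 725.806ms (3/2)
3. 1451.613ms @ 3 + 483.871ms (1)
4. 1935.484ms @ 4 + 138.249ms (2/7)
5. 2073.733ms @ 30/7 + 138.249ms (2/7)
6. 2211.982ms @ 32/7 + 138.249ms (2/7)
7. 2350.23ms @ 34/7 + 138.249ms (2/7)
8. 2488.479ms @ 36/7 + 276.498ms (4/7)
9. 2764.977ms @ 40/7 + 138.249ms (2/7)
10. 2903.226ms @ 6 + 967.742ms (2)
11. 3870.968ms @ 8 + 276.498ms (4/7)
12. 4147.465ms @ 60/7 + 138.249ms (2/7)
13. 4285.714ms @ 62/7 + 138.249ms (2/7)
14. 4423.963ms @ 64/7 + 276.498ms (4/7)
15. 4700.461ms @ 68/7 + 276.498ms (4/7)
16. 4976.959ms @ 72/7 + 552.995ms (8/7)
17. 5529.954ms @ 80/7 + 276.498ms (4/7)
18. 5806.452ms @ 12 + 725.806ms (3/2)
19. 6532.258ms @ 27/2 + 725.806ms (3/2)
20. 7258.065ms @ 15 + 483.871ms (1)

note 3 onset = 3b = 1451.613ms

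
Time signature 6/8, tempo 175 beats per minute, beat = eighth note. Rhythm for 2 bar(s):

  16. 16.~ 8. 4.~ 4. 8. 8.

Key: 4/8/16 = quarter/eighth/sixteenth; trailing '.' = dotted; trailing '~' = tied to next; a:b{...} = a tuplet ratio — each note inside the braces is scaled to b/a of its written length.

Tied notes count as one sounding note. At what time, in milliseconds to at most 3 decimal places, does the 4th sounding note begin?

note 4 onset = 9b = 3085.714ms

1. 0.0ms @ 0 + 257.143ms (3/4)
2. 257.143ms @ 3/4 + 771.429ms (9/4)
3. 1028.571ms @ 3 + 2057.143ms (6)
4. 3085.714ms @ 9 + 514.286ms (3/2)
5. 3600.0ms @ 21/2 + 514.286ms (3/2)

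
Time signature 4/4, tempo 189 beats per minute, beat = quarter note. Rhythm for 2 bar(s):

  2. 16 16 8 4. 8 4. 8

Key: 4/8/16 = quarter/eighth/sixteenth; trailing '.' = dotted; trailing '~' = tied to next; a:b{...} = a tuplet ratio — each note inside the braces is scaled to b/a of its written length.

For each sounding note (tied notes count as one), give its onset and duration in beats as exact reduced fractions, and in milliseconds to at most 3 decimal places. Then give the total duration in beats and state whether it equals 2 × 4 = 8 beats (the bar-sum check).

1) 0.0ms=0b +952.381ms=3b
2) 952.381ms=3b +79.365ms=1/4b
3) 1031.746ms=13/4b +79.365ms=1/4b
4) 1111.111ms=7/2b +158.73ms=1/2b
5) 1269.841ms=4b +476.19ms=3/2b
6) 1746.032ms=11/2b +158.73ms=1/2b
7) 1904.762ms=6b +476.19ms=3/2b
8) 2380.952ms=15/2b +158.73ms=1/2b
Σ=8b of 8 (189bpm 4/4) — PASS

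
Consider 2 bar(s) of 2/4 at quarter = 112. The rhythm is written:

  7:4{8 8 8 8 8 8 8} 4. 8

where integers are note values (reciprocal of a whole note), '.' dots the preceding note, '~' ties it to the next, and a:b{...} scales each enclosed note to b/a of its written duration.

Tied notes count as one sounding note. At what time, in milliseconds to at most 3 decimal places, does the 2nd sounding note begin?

note 2 onset = 2/7b = 153.061ms

1. 0.0ms @ 0 + 153.061ms (2/7)
2. 153.061ms @ 2/7 + 153.061ms (2/7)
3. 306.122ms @ 4/7 + 153.061ms (2/7)
4. 459.184ms @ 6/7 + 153.061ms (2/7)
5. 612.245ms @ 8/7 + 153.061ms (2/7)
6. 765.306ms @ 10/7 + 153.061ms (2/7)
7. 918.367ms @ 12/7 + 153.061ms (2/7)
8. 1071.429ms @ 2 + 803.571ms (3/2)
9. 1875.0ms @ 7/2 + 267.857ms (1/2)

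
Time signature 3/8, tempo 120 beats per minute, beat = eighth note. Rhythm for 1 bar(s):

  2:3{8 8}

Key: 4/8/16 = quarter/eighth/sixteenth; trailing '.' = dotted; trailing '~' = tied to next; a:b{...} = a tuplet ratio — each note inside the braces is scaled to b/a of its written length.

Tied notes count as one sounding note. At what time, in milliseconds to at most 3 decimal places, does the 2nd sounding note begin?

1. 0.0ms @ 0 + 750.0ms (3/2)
2. 750.0ms @ 3/2 + 750.0ms (3/2)

note 2 onset = 3/2b = 750.0ms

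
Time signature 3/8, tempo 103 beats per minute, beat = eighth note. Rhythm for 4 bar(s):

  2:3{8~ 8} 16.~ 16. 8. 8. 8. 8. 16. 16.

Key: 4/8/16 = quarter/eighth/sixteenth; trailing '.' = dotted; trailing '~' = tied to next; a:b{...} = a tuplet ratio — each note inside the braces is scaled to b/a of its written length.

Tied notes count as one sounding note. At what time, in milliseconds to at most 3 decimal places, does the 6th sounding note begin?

1. 0.0ms @ 0 + 1747.573ms (3)
2. 1747.573ms @ 3 + 873.786ms (3/2)
3. 2621.359ms @ 9/2 + 873.786ms (3/2)
4. 3495.146ms @ 6 + 873.786ms (3/2)
5. 4368.932ms @ 15/2 + 873.786ms (3/2)
6. 5242.718ms @ 9 + 873.786ms (3/2)
7. 6116.505ms @ 21/2 + 436.893ms (3/4)
8. 6553.398ms @ 45/4 + 436.893ms (3/4)

note 6 onset = 9b = 5242.718ms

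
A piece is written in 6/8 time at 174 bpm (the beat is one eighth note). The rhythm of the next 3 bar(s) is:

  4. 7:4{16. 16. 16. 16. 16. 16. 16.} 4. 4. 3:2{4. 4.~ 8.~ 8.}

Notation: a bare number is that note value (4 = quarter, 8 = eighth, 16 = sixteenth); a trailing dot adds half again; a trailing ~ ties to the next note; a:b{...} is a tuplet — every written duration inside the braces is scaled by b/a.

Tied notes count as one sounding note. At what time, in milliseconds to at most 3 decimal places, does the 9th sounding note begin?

1. 0.0ms @ 0 + 1034.483ms (3)
2. 1034.483ms @ 3 + 147.783ms (3/7)
3. 1182.266ms @ 24/7 + 147.783ms (3/7)
4. 1330.049ms @ 27/7 + 147.783ms (3/7)
5. 1477.833ms @ 30/7 + 147.783ms (3/7)
6. 1625.616ms @ 33/7 + 147.783ms (3/7)
7. 1773.399ms @ 36/7 + 147.783ms (3/7)
8. 1921.182ms @ 39/7 + 147.783ms (3/7)
9. 2068.966ms @ 6 + 1034.483ms (3)
10. 3103.448ms @ 9 + 1034.483ms (3)
11. 4137.931ms @ 12 + 689.655ms (2)
12. 4827.586ms @ 14 + 1379.31ms (4)

note 9 onset = 6b = 2068.966ms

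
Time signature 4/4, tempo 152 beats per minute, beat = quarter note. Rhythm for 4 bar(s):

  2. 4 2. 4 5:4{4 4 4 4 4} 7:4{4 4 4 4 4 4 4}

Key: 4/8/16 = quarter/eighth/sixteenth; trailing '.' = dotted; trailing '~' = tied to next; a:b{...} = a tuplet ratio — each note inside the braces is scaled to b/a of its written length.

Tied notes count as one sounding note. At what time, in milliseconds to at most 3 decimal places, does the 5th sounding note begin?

1. 0.0ms @ 0 + 1184.211ms (3)
2. 1184.211ms @ 3 + 394.737ms (1)
3. 1578.947ms @ 4 + 1184.211ms (3)
4. 2763.158ms @ 7 + 394.737ms (1)
5. 3157.895ms @ 8 + 315.789ms (4/5)
6. 3473.684ms @ 44/5 + 315.789ms (4/5)
7. 3789.474ms @ 48/5 + 315.789ms (4/5)
8. 4105.263ms @ 52/5 + 315.789ms (4/5)
9. 4421.053ms @ 56/5 + 315.789ms (4/5)
10. 4736.842ms @ 12 + 225.564ms (4/7)
11. 4962.406ms @ 88/7 + 225.564ms (4/7)
12. 5187.97ms @ 92/7 + 225.564ms (4/7)
13. 5413.534ms @ 96/7 + 225.564ms (4/7)
14. 5639.098ms @ 100/7 + 225.564ms (4/7)
15. 5864.662ms @ 104/7 + 225.564ms (4/7)
16. 6090.226ms @ 108/7 + 225.564ms (4/7)

note 5 onset = 8b = 3157.895ms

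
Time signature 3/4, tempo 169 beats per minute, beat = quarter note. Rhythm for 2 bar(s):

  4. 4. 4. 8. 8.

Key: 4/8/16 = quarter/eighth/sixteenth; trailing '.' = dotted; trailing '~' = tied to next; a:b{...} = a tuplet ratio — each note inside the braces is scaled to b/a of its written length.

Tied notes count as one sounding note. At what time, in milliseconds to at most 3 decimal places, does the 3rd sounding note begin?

note 3 onset = 3b = 1065.089ms

1. 0.0ms @ 0 + 532.544ms (3/2)
2. 532.544ms @ 3/2 + 532.544ms (3/2)
3. 1065.089ms @ 3 + 532.544ms (3/2)
4. 1597.633ms @ 9/2 + 266.272ms (3/4)
5. 1863.905ms @ 21/4 + 266.272ms (3/4)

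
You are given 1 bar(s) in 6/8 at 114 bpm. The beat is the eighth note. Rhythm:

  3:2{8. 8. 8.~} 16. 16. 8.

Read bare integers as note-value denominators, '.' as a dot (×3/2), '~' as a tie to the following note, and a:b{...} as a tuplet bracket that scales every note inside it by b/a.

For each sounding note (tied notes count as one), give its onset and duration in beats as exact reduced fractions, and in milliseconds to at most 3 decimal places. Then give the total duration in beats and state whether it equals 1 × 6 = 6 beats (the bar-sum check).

1) 0.0ms=0b +526.316ms=1b
2) 526.316ms=1b +526.316ms=1b
3) 1052.632ms=2b +921.053ms=7/4b
4) 1973.684ms=15/4b +394.737ms=3/4b
5) 2368.421ms=9/2b +789.474ms=3/2b
Σ=6b of 6 (114bpm 6/8) — PASS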